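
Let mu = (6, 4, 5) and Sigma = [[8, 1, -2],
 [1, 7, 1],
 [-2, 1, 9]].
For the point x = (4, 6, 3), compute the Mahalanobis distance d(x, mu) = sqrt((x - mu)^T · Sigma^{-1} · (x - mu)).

Step 1 — centre the observation: (x - mu) = (-2, 2, -2).

Step 2 — invert Sigma (cofactor / det for 3×3, or solve directly):
  Sigma^{-1} = [[0.1363, -0.0242, 0.033],
 [-0.0242, 0.1495, -0.022],
 [0.033, -0.022, 0.1209]].

Step 3 — form the quadratic (x - mu)^T · Sigma^{-1} · (x - mu):
  Sigma^{-1} · (x - mu) = (-0.3868, 0.3912, -0.3516).
  (x - mu)^T · [Sigma^{-1} · (x - mu)] = (-2)·(-0.3868) + (2)·(0.3912) + (-2)·(-0.3516) = 2.2593.

Step 4 — take square root: d = √(2.2593) ≈ 1.5031.

d(x, mu) = √(2.2593) ≈ 1.5031


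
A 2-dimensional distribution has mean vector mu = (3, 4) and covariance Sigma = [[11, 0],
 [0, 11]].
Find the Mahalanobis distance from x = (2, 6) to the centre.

Step 1 — centre the observation: (x - mu) = (-1, 2).

Step 2 — invert Sigma. det(Sigma) = 11·11 - (0)² = 121.
  Sigma^{-1} = (1/det) · [[d, -b], [-b, a]] = [[0.0909, 0],
 [0, 0.0909]].

Step 3 — form the quadratic (x - mu)^T · Sigma^{-1} · (x - mu):
  Sigma^{-1} · (x - mu) = (-0.0909, 0.1818).
  (x - mu)^T · [Sigma^{-1} · (x - mu)] = (-1)·(-0.0909) + (2)·(0.1818) = 0.4545.

Step 4 — take square root: d = √(0.4545) ≈ 0.6742.

d(x, mu) = √(0.4545) ≈ 0.6742


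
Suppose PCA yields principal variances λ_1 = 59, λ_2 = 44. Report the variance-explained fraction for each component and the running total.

Step 1 — total variance = trace(Sigma) = Σ λ_i = 59 + 44 = 103.

Step 2 — fraction explained by component i = λ_i / Σ λ:
  PC1: 59/103 = 0.5728
  PC2: 44/103 = 0.4272

Step 3 — cumulative fraction after k components = (λ_1 + ... + λ_k) / Σ λ:
  k = 1: 59/103 = 0.5728
  k = 2: (59 + 44)/103 = 103/103 = 1

Summary (fraction, with percent):

explained: PC1 0.5728 (57.28%), PC2 0.4272 (42.72%);  cumulative: 0.5728, 1


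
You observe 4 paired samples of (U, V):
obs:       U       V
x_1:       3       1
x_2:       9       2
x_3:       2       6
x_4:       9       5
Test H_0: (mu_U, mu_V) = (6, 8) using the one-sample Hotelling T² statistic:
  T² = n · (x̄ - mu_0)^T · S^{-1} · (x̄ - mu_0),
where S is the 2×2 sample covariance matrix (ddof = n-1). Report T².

Step 1 — sample mean vector:
  mean(U) = (3 + 9 + 2 + 9) / 4 = 23/4 = 5.75
  mean(V) = (1 + 2 + 6 + 5) / 4 = 14/4 = 3.5
  x̄ = (5.75, 3.5),  deviation x̄ - mu_0 = (5.75, 3.5) - (6, 8) = (-0.25, -4.5).

Step 2 — sample covariance matrix, S[i,j] = (1/(n-1)) · Σ_k (x_{k,i} - mean_i) · (x_{k,j} - mean_j), divisor n-1 = 3:
  S[U,U] = ((-2.75)·(-2.75) + (3.25)·(3.25) + (-3.75)·(-3.75) + (3.25)·(3.25)) / 3 = 42.75/3 = 14.25
  S[U,V] = ((-2.75)·(-2.5) + (3.25)·(-1.5) + (-3.75)·(2.5) + (3.25)·(1.5)) / 3 = -2.5/3 = -0.8333
  S[V,V] = ((-2.5)·(-2.5) + (-1.5)·(-1.5) + (2.5)·(2.5) + (1.5)·(1.5)) / 3 = 17/3 = 5.6667
  S = [[14.25, -0.8333],
 [-0.8333, 5.6667]].

Step 3 — invert S. det(S) = 14.25·5.6667 - (-0.8333)² = 80.0556.
  S^{-1} = (1/det) · [[d, -b], [-b, a]] = [[0.0708, 0.0104],
 [0.0104, 0.178]].

Step 4 — quadratic form (x̄ - mu_0)^T · S^{-1} · (x̄ - mu_0):
  S^{-1} · (x̄ - mu_0) = (-0.0645, -0.8036),
  (x̄ - mu_0)^T · [...] = (-0.25)·(-0.0645) + (-4.5)·(-0.8036) = 3.6324.

Step 5 — scale by n: T² = 4 · 3.6324 = 14.5295.

T² ≈ 14.5295


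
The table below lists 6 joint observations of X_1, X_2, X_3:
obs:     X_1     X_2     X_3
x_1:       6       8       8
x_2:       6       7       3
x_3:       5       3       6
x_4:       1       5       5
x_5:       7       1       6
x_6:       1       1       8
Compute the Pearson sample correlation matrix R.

Step 1 — column means:
  mean(X_1) = (6 + 6 + 5 + 1 + 7 + 1) / 6 = 26/6 = 4.3333
  mean(X_2) = (8 + 7 + 3 + 5 + 1 + 1) / 6 = 25/6 = 4.1667
  mean(X_3) = (8 + 3 + 6 + 5 + 6 + 8) / 6 = 36/6 = 6

Step 2 — sample variances and covariances s[i,j] = (1/(n-1)) · Σ_k (x_{k,i} - mean_i) · (x_{k,j} - mean_j), with n-1 = 5:
  s[X_1,X_1] = ((1.6667)·(1.6667) + (1.6667)·(1.6667) + (0.6667)·(0.6667) + (-3.3333)·(-3.3333) + (2.6667)·(2.6667) + (-3.3333)·(-3.3333)) / 5 = 35.3333/5 = 7.0667
  s[X_1,X_2] = ((1.6667)·(3.8333) + (1.6667)·(2.8333) + (0.6667)·(-1.1667) + (-3.3333)·(0.8333) + (2.6667)·(-3.1667) + (-3.3333)·(-3.1667)) / 5 = 9.6667/5 = 1.9333
  s[X_1,X_3] = ((1.6667)·(2) + (1.6667)·(-3) + (0.6667)·(0) + (-3.3333)·(-1) + (2.6667)·(0) + (-3.3333)·(2)) / 5 = -5/5 = -1
  s[X_2,X_2] = ((3.8333)·(3.8333) + (2.8333)·(2.8333) + (-1.1667)·(-1.1667) + (0.8333)·(0.8333) + (-3.1667)·(-3.1667) + (-3.1667)·(-3.1667)) / 5 = 44.8333/5 = 8.9667
  s[X_2,X_3] = ((3.8333)·(2) + (2.8333)·(-3) + (-1.1667)·(0) + (0.8333)·(-1) + (-3.1667)·(0) + (-3.1667)·(2)) / 5 = -8/5 = -1.6
  s[X_3,X_3] = ((2)·(2) + (-3)·(-3) + (0)·(0) + (-1)·(-1) + (0)·(0) + (2)·(2)) / 5 = 18/5 = 3.6
  Sample standard deviations s_i = √(s[i,i]):
  s(X_1) = √(7.0667) = 2.6583
  s(X_2) = √(8.9667) = 2.9944
  s(X_3) = √(3.6) = 1.8974

Step 3 — r_{ij} = s_{ij} / (s_i · s_j):
  r[X_1,X_1] = 1 (diagonal).
  r[X_1,X_2] = 1.9333 / (2.6583 · 2.9944) = 1.9333 / 7.9602 = 0.2429
  r[X_1,X_3] = -1 / (2.6583 · 1.8974) = -1 / 5.0438 = -0.1983
  r[X_2,X_2] = 1 (diagonal).
  r[X_2,X_3] = -1.6 / (2.9944 · 1.8974) = -1.6 / 5.6815 = -0.2816
  r[X_3,X_3] = 1 (diagonal).

R is symmetric with unit diagonal. Assembling:

R = [[1, 0.2429, -0.1983],
 [0.2429, 1, -0.2816],
 [-0.1983, -0.2816, 1]]


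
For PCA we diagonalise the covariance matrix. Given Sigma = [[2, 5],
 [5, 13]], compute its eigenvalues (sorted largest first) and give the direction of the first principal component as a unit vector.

Step 1 — characteristic polynomial of 2×2 Sigma:
  det(Sigma - λI) = λ² - trace · λ + det = 0.
  trace = 2 + 13 = 15, det = 2·13 - (5)² = 1.
Step 2 — discriminant:
  Δ = trace² - 4·det = 225 - 4 = 221.
Step 3 — eigenvalues:
  λ = (trace ± √Δ)/2 = (15 ± 14.8661)/2,
  λ_1 = 14.933,  λ_2 = 0.067.

Step 4 — unit eigenvector for λ_1: solve (Sigma - λ_1 I)v = 0. First row:
  (2 - 14.933)·v_x + (5)·v_y = 0, i.e. (-12.933)·v_x + (5)·v_y = 0,
  so v ∝ (b, λ_1 - a) = (5, 12.933) = u.
  ||u|| = √((5)² + (12.933)²) = √(192.2634) ≈ 13.8659,
  v_1 = u/||u|| ≈ (0.3606, 0.9327) (||v_1|| = 1).

λ_1 = 14.933,  λ_2 = 0.067;  v_1 ≈ (0.3606, 0.9327)


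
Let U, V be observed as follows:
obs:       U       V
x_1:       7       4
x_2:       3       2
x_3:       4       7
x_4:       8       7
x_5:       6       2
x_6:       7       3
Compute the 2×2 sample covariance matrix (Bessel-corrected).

Step 1 — column means:
  mean(U) = (7 + 3 + 4 + 8 + 6 + 7) / 6 = 35/6 = 5.8333
  mean(V) = (4 + 2 + 7 + 7 + 2 + 3) / 6 = 25/6 = 4.1667

Step 2 — sample covariance S[i,j] = (1/(n-1)) · Σ_k (x_{k,i} - mean_i) · (x_{k,j} - mean_j), with n-1 = 5.
  S[U,U] = ((1.1667)·(1.1667) + (-2.8333)·(-2.8333) + (-1.8333)·(-1.8333) + (2.1667)·(2.1667) + (0.1667)·(0.1667) + (1.1667)·(1.1667)) / 5 = 18.8333/5 = 3.7667
  S[U,V] = ((1.1667)·(-0.1667) + (-2.8333)·(-2.1667) + (-1.8333)·(2.8333) + (2.1667)·(2.8333) + (0.1667)·(-2.1667) + (1.1667)·(-1.1667)) / 5 = 5.1667/5 = 1.0333
  S[V,V] = ((-0.1667)·(-0.1667) + (-2.1667)·(-2.1667) + (2.8333)·(2.8333) + (2.8333)·(2.8333) + (-2.1667)·(-2.1667) + (-1.1667)·(-1.1667)) / 5 = 26.8333/5 = 5.3667

S is symmetric (S[j,i] = S[i,j]). Assembling:

S = [[3.7667, 1.0333],
 [1.0333, 5.3667]]


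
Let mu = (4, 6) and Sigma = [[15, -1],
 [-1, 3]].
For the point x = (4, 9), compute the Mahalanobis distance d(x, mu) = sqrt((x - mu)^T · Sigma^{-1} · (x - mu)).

Step 1 — centre the observation: (x - mu) = (0, 3).

Step 2 — invert Sigma. det(Sigma) = 15·3 - (-1)² = 44.
  Sigma^{-1} = (1/det) · [[d, -b], [-b, a]] = [[0.0682, 0.0227],
 [0.0227, 0.3409]].

Step 3 — form the quadratic (x - mu)^T · Sigma^{-1} · (x - mu):
  Sigma^{-1} · (x - mu) = (0.0682, 1.0227).
  (x - mu)^T · [Sigma^{-1} · (x - mu)] = (0)·(0.0682) + (3)·(1.0227) = 3.0682.

Step 4 — take square root: d = √(3.0682) ≈ 1.7516.

d(x, mu) = √(3.0682) ≈ 1.7516


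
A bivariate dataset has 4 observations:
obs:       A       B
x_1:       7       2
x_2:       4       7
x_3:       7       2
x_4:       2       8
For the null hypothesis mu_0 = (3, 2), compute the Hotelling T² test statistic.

Step 1 — sample mean vector:
  mean(A) = (7 + 4 + 7 + 2) / 4 = 20/4 = 5
  mean(B) = (2 + 7 + 2 + 8) / 4 = 19/4 = 4.75
  x̄ = (5, 4.75),  deviation x̄ - mu_0 = (5, 4.75) - (3, 2) = (2, 2.75).

Step 2 — sample covariance matrix, S[i,j] = (1/(n-1)) · Σ_k (x_{k,i} - mean_i) · (x_{k,j} - mean_j), divisor n-1 = 3:
  S[A,A] = ((2)·(2) + (-1)·(-1) + (2)·(2) + (-3)·(-3)) / 3 = 18/3 = 6
  S[A,B] = ((2)·(-2.75) + (-1)·(2.25) + (2)·(-2.75) + (-3)·(3.25)) / 3 = -23/3 = -7.6667
  S[B,B] = ((-2.75)·(-2.75) + (2.25)·(2.25) + (-2.75)·(-2.75) + (3.25)·(3.25)) / 3 = 30.75/3 = 10.25
  S = [[6, -7.6667],
 [-7.6667, 10.25]].

Step 3 — invert S. det(S) = 6·10.25 - (-7.6667)² = 2.7222.
  S^{-1} = (1/det) · [[d, -b], [-b, a]] = [[3.7653, 2.8163],
 [2.8163, 2.2041]].

Step 4 — quadratic form (x̄ - mu_0)^T · S^{-1} · (x̄ - mu_0):
  S^{-1} · (x̄ - mu_0) = (15.2755, 11.6939),
  (x̄ - mu_0)^T · [...] = (2)·(15.2755) + (2.75)·(11.6939) = 62.7092.

Step 5 — scale by n: T² = 4 · 62.7092 = 250.8367.

T² ≈ 250.8367


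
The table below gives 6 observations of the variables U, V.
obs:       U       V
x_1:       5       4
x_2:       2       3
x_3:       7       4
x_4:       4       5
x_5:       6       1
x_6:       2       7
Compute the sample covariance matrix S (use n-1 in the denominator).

Step 1 — column means:
  mean(U) = (5 + 2 + 7 + 4 + 6 + 2) / 6 = 26/6 = 4.3333
  mean(V) = (4 + 3 + 4 + 5 + 1 + 7) / 6 = 24/6 = 4

Step 2 — sample covariance S[i,j] = (1/(n-1)) · Σ_k (x_{k,i} - mean_i) · (x_{k,j} - mean_j), with n-1 = 5.
  S[U,U] = ((0.6667)·(0.6667) + (-2.3333)·(-2.3333) + (2.6667)·(2.6667) + (-0.3333)·(-0.3333) + (1.6667)·(1.6667) + (-2.3333)·(-2.3333)) / 5 = 21.3333/5 = 4.2667
  S[U,V] = ((0.6667)·(0) + (-2.3333)·(-1) + (2.6667)·(0) + (-0.3333)·(1) + (1.6667)·(-3) + (-2.3333)·(3)) / 5 = -10/5 = -2
  S[V,V] = ((0)·(0) + (-1)·(-1) + (0)·(0) + (1)·(1) + (-3)·(-3) + (3)·(3)) / 5 = 20/5 = 4

S is symmetric (S[j,i] = S[i,j]). Assembling:

S = [[4.2667, -2],
 [-2, 4]]


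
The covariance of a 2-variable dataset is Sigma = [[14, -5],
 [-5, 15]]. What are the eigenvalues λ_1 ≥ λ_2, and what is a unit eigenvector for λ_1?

Step 1 — characteristic polynomial of 2×2 Sigma:
  det(Sigma - λI) = λ² - trace · λ + det = 0.
  trace = 14 + 15 = 29, det = 14·15 - (-5)² = 185.
Step 2 — discriminant:
  Δ = trace² - 4·det = 841 - 740 = 101.
Step 3 — eigenvalues:
  λ = (trace ± √Δ)/2 = (29 ± 10.0499)/2,
  λ_1 = 19.5249,  λ_2 = 9.4751.

Step 4 — unit eigenvector for λ_1: solve (Sigma - λ_1 I)v = 0. First row:
  (14 - 19.5249)·v_x + (-5)·v_y = 0, i.e. (-5.5249)·v_x + (-5)·v_y = 0,
  so v ∝ (b, λ_1 - a) = (-5, 5.5249); multiply by -1 so the first entry is positive: u = (5, -5.5249).
  ||u|| = √((5)² + (-5.5249)²) = √(55.5249) ≈ 7.4515,
  v_1 = u/||u|| ≈ (0.671, -0.7415) (||v_1|| = 1).

λ_1 = 19.5249,  λ_2 = 9.4751;  v_1 ≈ (0.671, -0.7415)


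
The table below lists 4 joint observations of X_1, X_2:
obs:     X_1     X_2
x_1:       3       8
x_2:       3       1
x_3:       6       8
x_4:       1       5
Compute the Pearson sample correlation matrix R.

Step 1 — column means:
  mean(X_1) = (3 + 3 + 6 + 1) / 4 = 13/4 = 3.25
  mean(X_2) = (8 + 1 + 8 + 5) / 4 = 22/4 = 5.5

Step 2 — sample variances and covariances s[i,j] = (1/(n-1)) · Σ_k (x_{k,i} - mean_i) · (x_{k,j} - mean_j), with n-1 = 3:
  s[X_1,X_1] = ((-0.25)·(-0.25) + (-0.25)·(-0.25) + (2.75)·(2.75) + (-2.25)·(-2.25)) / 3 = 12.75/3 = 4.25
  s[X_1,X_2] = ((-0.25)·(2.5) + (-0.25)·(-4.5) + (2.75)·(2.5) + (-2.25)·(-0.5)) / 3 = 8.5/3 = 2.8333
  s[X_2,X_2] = ((2.5)·(2.5) + (-4.5)·(-4.5) + (2.5)·(2.5) + (-0.5)·(-0.5)) / 3 = 33/3 = 11
  Sample standard deviations s_i = √(s[i,i]):
  s(X_1) = √(4.25) = 2.0616
  s(X_2) = √(11) = 3.3166

Step 3 — r_{ij} = s_{ij} / (s_i · s_j):
  r[X_1,X_1] = 1 (diagonal).
  r[X_1,X_2] = 2.8333 / (2.0616 · 3.3166) = 2.8333 / 6.8374 = 0.4144
  r[X_2,X_2] = 1 (diagonal).

R is symmetric with unit diagonal. Assembling:

R = [[1, 0.4144],
 [0.4144, 1]]


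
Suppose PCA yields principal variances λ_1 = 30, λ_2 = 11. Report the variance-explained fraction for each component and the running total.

Step 1 — total variance = trace(Sigma) = Σ λ_i = 30 + 11 = 41.

Step 2 — fraction explained by component i = λ_i / Σ λ:
  PC1: 30/41 = 0.7317
  PC2: 11/41 = 0.2683

Step 3 — cumulative fraction after k components = (λ_1 + ... + λ_k) / Σ λ:
  k = 1: 30/41 = 0.7317
  k = 2: (30 + 11)/41 = 41/41 = 1

Summary (fraction, with percent):

explained: PC1 0.7317 (73.17%), PC2 0.2683 (26.83%);  cumulative: 0.7317, 1


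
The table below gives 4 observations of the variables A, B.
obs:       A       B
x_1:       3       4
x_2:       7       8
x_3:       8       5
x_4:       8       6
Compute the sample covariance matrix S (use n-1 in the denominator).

Step 1 — column means:
  mean(A) = (3 + 7 + 8 + 8) / 4 = 26/4 = 6.5
  mean(B) = (4 + 8 + 5 + 6) / 4 = 23/4 = 5.75

Step 2 — sample covariance S[i,j] = (1/(n-1)) · Σ_k (x_{k,i} - mean_i) · (x_{k,j} - mean_j), with n-1 = 3.
  S[A,A] = ((-3.5)·(-3.5) + (0.5)·(0.5) + (1.5)·(1.5) + (1.5)·(1.5)) / 3 = 17/3 = 5.6667
  S[A,B] = ((-3.5)·(-1.75) + (0.5)·(2.25) + (1.5)·(-0.75) + (1.5)·(0.25)) / 3 = 6.5/3 = 2.1667
  S[B,B] = ((-1.75)·(-1.75) + (2.25)·(2.25) + (-0.75)·(-0.75) + (0.25)·(0.25)) / 3 = 8.75/3 = 2.9167

S is symmetric (S[j,i] = S[i,j]). Assembling:

S = [[5.6667, 2.1667],
 [2.1667, 2.9167]]


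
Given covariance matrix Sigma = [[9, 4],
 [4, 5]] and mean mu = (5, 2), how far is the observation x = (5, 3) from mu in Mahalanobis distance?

Step 1 — centre the observation: (x - mu) = (0, 1).

Step 2 — invert Sigma. det(Sigma) = 9·5 - (4)² = 29.
  Sigma^{-1} = (1/det) · [[d, -b], [-b, a]] = [[0.1724, -0.1379],
 [-0.1379, 0.3103]].

Step 3 — form the quadratic (x - mu)^T · Sigma^{-1} · (x - mu):
  Sigma^{-1} · (x - mu) = (-0.1379, 0.3103).
  (x - mu)^T · [Sigma^{-1} · (x - mu)] = (0)·(-0.1379) + (1)·(0.3103) = 0.3103.

Step 4 — take square root: d = √(0.3103) ≈ 0.5571.

d(x, mu) = √(0.3103) ≈ 0.5571


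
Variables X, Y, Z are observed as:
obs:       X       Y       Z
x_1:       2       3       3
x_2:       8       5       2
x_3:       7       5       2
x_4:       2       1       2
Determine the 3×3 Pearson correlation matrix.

Step 1 — column means:
  mean(X) = (2 + 8 + 7 + 2) / 4 = 19/4 = 4.75
  mean(Y) = (3 + 5 + 5 + 1) / 4 = 14/4 = 3.5
  mean(Z) = (3 + 2 + 2 + 2) / 4 = 9/4 = 2.25

Step 2 — sample variances and covariances s[i,j] = (1/(n-1)) · Σ_k (x_{k,i} - mean_i) · (x_{k,j} - mean_j), with n-1 = 3:
  s[X,X] = ((-2.75)·(-2.75) + (3.25)·(3.25) + (2.25)·(2.25) + (-2.75)·(-2.75)) / 3 = 30.75/3 = 10.25
  s[X,Y] = ((-2.75)·(-0.5) + (3.25)·(1.5) + (2.25)·(1.5) + (-2.75)·(-2.5)) / 3 = 16.5/3 = 5.5
  s[X,Z] = ((-2.75)·(0.75) + (3.25)·(-0.25) + (2.25)·(-0.25) + (-2.75)·(-0.25)) / 3 = -2.75/3 = -0.9167
  s[Y,Y] = ((-0.5)·(-0.5) + (1.5)·(1.5) + (1.5)·(1.5) + (-2.5)·(-2.5)) / 3 = 11/3 = 3.6667
  s[Y,Z] = ((-0.5)·(0.75) + (1.5)·(-0.25) + (1.5)·(-0.25) + (-2.5)·(-0.25)) / 3 = -0.5/3 = -0.1667
  s[Z,Z] = ((0.75)·(0.75) + (-0.25)·(-0.25) + (-0.25)·(-0.25) + (-0.25)·(-0.25)) / 3 = 0.75/3 = 0.25
  Sample standard deviations s_i = √(s[i,i]):
  s(X) = √(10.25) = 3.2016
  s(Y) = √(3.6667) = 1.9149
  s(Z) = √(0.25) = 0.5

Step 3 — r_{ij} = s_{ij} / (s_i · s_j):
  r[X,X] = 1 (diagonal).
  r[X,Y] = 5.5 / (3.2016 · 1.9149) = 5.5 / 6.1305 = 0.8971
  r[X,Z] = -0.9167 / (3.2016 · 0.5) = -0.9167 / 1.6008 = -0.5726
  r[Y,Y] = 1 (diagonal).
  r[Y,Z] = -0.1667 / (1.9149 · 0.5) = -0.1667 / 0.9574 = -0.1741
  r[Z,Z] = 1 (diagonal).

R is symmetric with unit diagonal. Assembling:

R = [[1, 0.8971, -0.5726],
 [0.8971, 1, -0.1741],
 [-0.5726, -0.1741, 1]]


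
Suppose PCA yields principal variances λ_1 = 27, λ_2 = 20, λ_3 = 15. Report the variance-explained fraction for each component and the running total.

Step 1 — total variance = trace(Sigma) = Σ λ_i = 27 + 20 + 15 = 62.

Step 2 — fraction explained by component i = λ_i / Σ λ:
  PC1: 27/62 = 0.4355
  PC2: 20/62 = 0.3226
  PC3: 15/62 = 0.2419

Step 3 — cumulative fraction after k components = (λ_1 + ... + λ_k) / Σ λ:
  k = 1: 27/62 = 0.4355
  k = 2: (27 + 20)/62 = 47/62 = 0.7581
  k = 3: (27 + 20 + 15)/62 = 62/62 = 1

Summary (fraction, with percent):

explained: PC1 0.4355 (43.55%), PC2 0.3226 (32.26%), PC3 0.2419 (24.19%);  cumulative: 0.4355, 0.7581, 1


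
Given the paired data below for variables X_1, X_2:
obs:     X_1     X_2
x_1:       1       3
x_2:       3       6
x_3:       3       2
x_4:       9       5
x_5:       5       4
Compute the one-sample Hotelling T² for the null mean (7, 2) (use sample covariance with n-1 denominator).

Step 1 — sample mean vector:
  mean(X_1) = (1 + 3 + 3 + 9 + 5) / 5 = 21/5 = 4.2
  mean(X_2) = (3 + 6 + 2 + 5 + 4) / 5 = 20/5 = 4
  x̄ = (4.2, 4),  deviation x̄ - mu_0 = (4.2, 4) - (7, 2) = (-2.8, 2).

Step 2 — sample covariance matrix, S[i,j] = (1/(n-1)) · Σ_k (x_{k,i} - mean_i) · (x_{k,j} - mean_j), divisor n-1 = 4:
  S[X_1,X_1] = ((-3.2)·(-3.2) + (-1.2)·(-1.2) + (-1.2)·(-1.2) + (4.8)·(4.8) + (0.8)·(0.8)) / 4 = 36.8/4 = 9.2
  S[X_1,X_2] = ((-3.2)·(-1) + (-1.2)·(2) + (-1.2)·(-2) + (4.8)·(1) + (0.8)·(0)) / 4 = 8/4 = 2
  S[X_2,X_2] = ((-1)·(-1) + (2)·(2) + (-2)·(-2) + (1)·(1) + (0)·(0)) / 4 = 10/4 = 2.5
  S = [[9.2, 2],
 [2, 2.5]].

Step 3 — invert S. det(S) = 9.2·2.5 - (2)² = 19.
  S^{-1} = (1/det) · [[d, -b], [-b, a]] = [[0.1316, -0.1053],
 [-0.1053, 0.4842]].

Step 4 — quadratic form (x̄ - mu_0)^T · S^{-1} · (x̄ - mu_0):
  S^{-1} · (x̄ - mu_0) = (-0.5789, 1.2632),
  (x̄ - mu_0)^T · [...] = (-2.8)·(-0.5789) + (2)·(1.2632) = 4.1474.

Step 5 — scale by n: T² = 5 · 4.1474 = 20.7368.

T² ≈ 20.7368


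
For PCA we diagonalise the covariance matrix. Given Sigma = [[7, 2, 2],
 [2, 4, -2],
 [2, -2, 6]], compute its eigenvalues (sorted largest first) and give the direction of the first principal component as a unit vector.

Step 1 — characteristic polynomial p(λ) = det(λI - Sigma) = λ³ - tr·λ² + c_1·λ - det, where tr = trace, c_1 = sum of the principal 2×2 minors, det = det(Sigma):
  tr = 7 + 4 + 6 = 17,
  c_1 = (7·4 - (2)²) + (7·6 - (2)²) + (4·6 - (-2)²) = 24 + 38 + 20 = 82,
  det = 7·(4·6 - (-2)²) - (2)·((2)·6 - (-2)·(2)) + (2)·((2)·(-2) - 4·(2)) = 7·(20) - (2)·(16) + (2)·(-12) = 84.
  So p(λ) = λ³ - 17λ² + 82λ - 84.
Step 2 — look for an integer root (rational root theorem: any rational root is an integer divisor of 84). Testing λ = 7:
  p(7) = 343 - 833 + 574 - 84 = 0  ✓
  Dividing out (λ - 7): p(λ) = (λ - 7)(λ² - 10λ + 12).
Step 3 — remaining eigenvalues from the quadratic λ² - 10λ + 12 = 0:
  Δ = 10² - 4·12 = 100 - 48 = 52,  λ = (10 ± √52)/2 = (10 ± 7.2111)/2 ≈ 8.6056 or 1.3944.
  Sorted: λ_1 = 8.6056,  λ_2 = 7,  λ_3 = 1.3944  (check: sum = 17 = tr ✓).

Step 4 — unit eigenvector for λ_1 ≈ 8.6056: v spans the null space of (Sigma - λ_1 I), whose rows are
  r_1 = (-1.6056, 2, 2),  r_2 = (2, -4.6056, -2),  r_3 = (2, -2, -2.6056).
  v is orthogonal to every row, so take v ∝ r_1 × r_2 = ((2)·(-2) - (2)·(-4.6056), (2)·(2) - (-1.6056)·(-2), (-1.6056)·(-4.6056) - (2)·(2)) ≈ (5.2111, 0.7889, 3.3944).
  Let u = (5.2111, 0.7889, 3.3944).
  ||u|| = √((5.2111)² + (0.7889)² + (3.3944)²) = √(39.3002) ≈ 6.269,  v_1 = u/||u|| ≈ (0.8313, 0.1258, 0.5415) (||v_1|| = 1).

λ_1 = 8.6056,  λ_2 = 7,  λ_3 = 1.3944;  v_1 ≈ (0.8313, 0.1258, 0.5415)


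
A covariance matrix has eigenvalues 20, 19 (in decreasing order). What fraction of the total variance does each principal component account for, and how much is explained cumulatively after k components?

Step 1 — total variance = trace(Sigma) = Σ λ_i = 20 + 19 = 39.

Step 2 — fraction explained by component i = λ_i / Σ λ:
  PC1: 20/39 = 0.5128
  PC2: 19/39 = 0.4872

Step 3 — cumulative fraction after k components = (λ_1 + ... + λ_k) / Σ λ:
  k = 1: 20/39 = 0.5128
  k = 2: (20 + 19)/39 = 39/39 = 1

Summary (fraction, with percent):

explained: PC1 0.5128 (51.28%), PC2 0.4872 (48.72%);  cumulative: 0.5128, 1


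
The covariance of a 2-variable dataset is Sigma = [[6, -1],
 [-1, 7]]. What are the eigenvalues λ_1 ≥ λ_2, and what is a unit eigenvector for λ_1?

Step 1 — characteristic polynomial of 2×2 Sigma:
  det(Sigma - λI) = λ² - trace · λ + det = 0.
  trace = 6 + 7 = 13, det = 6·7 - (-1)² = 41.
Step 2 — discriminant:
  Δ = trace² - 4·det = 169 - 164 = 5.
Step 3 — eigenvalues:
  λ = (trace ± √Δ)/2 = (13 ± 2.2361)/2,
  λ_1 = 7.618,  λ_2 = 5.382.

Step 4 — unit eigenvector for λ_1: solve (Sigma - λ_1 I)v = 0. First row:
  (6 - 7.618)·v_x + (-1)·v_y = 0, i.e. (-1.618)·v_x + (-1)·v_y = 0,
  so v ∝ (b, λ_1 - a) = (-1, 1.618); multiply by -1 so the first entry is positive: u = (1, -1.618).
  ||u|| = √((1)² + (-1.618)²) = √(3.618) ≈ 1.9021,
  v_1 = u/||u|| ≈ (0.5257, -0.8507) (||v_1|| = 1).

λ_1 = 7.618,  λ_2 = 5.382;  v_1 ≈ (0.5257, -0.8507)


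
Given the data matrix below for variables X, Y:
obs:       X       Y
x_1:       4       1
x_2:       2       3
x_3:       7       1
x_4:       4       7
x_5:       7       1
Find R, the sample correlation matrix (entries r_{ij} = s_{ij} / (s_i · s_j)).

Step 1 — column means:
  mean(X) = (4 + 2 + 7 + 4 + 7) / 5 = 24/5 = 4.8
  mean(Y) = (1 + 3 + 1 + 7 + 1) / 5 = 13/5 = 2.6

Step 2 — sample variances and covariances s[i,j] = (1/(n-1)) · Σ_k (x_{k,i} - mean_i) · (x_{k,j} - mean_j), with n-1 = 4:
  s[X,X] = ((-0.8)·(-0.8) + (-2.8)·(-2.8) + (2.2)·(2.2) + (-0.8)·(-0.8) + (2.2)·(2.2)) / 4 = 18.8/4 = 4.7
  s[X,Y] = ((-0.8)·(-1.6) + (-2.8)·(0.4) + (2.2)·(-1.6) + (-0.8)·(4.4) + (2.2)·(-1.6)) / 4 = -10.4/4 = -2.6
  s[Y,Y] = ((-1.6)·(-1.6) + (0.4)·(0.4) + (-1.6)·(-1.6) + (4.4)·(4.4) + (-1.6)·(-1.6)) / 4 = 27.2/4 = 6.8
  Sample standard deviations s_i = √(s[i,i]):
  s(X) = √(4.7) = 2.1679
  s(Y) = √(6.8) = 2.6077

Step 3 — r_{ij} = s_{ij} / (s_i · s_j):
  r[X,X] = 1 (diagonal).
  r[X,Y] = -2.6 / (2.1679 · 2.6077) = -2.6 / 5.6533 = -0.4599
  r[Y,Y] = 1 (diagonal).

R is symmetric with unit diagonal. Assembling:

R = [[1, -0.4599],
 [-0.4599, 1]]


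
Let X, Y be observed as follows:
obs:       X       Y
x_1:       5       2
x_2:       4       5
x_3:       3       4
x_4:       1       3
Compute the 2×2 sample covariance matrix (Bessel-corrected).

Step 1 — column means:
  mean(X) = (5 + 4 + 3 + 1) / 4 = 13/4 = 3.25
  mean(Y) = (2 + 5 + 4 + 3) / 4 = 14/4 = 3.5

Step 2 — sample covariance S[i,j] = (1/(n-1)) · Σ_k (x_{k,i} - mean_i) · (x_{k,j} - mean_j), with n-1 = 3.
  S[X,X] = ((1.75)·(1.75) + (0.75)·(0.75) + (-0.25)·(-0.25) + (-2.25)·(-2.25)) / 3 = 8.75/3 = 2.9167
  S[X,Y] = ((1.75)·(-1.5) + (0.75)·(1.5) + (-0.25)·(0.5) + (-2.25)·(-0.5)) / 3 = -0.5/3 = -0.1667
  S[Y,Y] = ((-1.5)·(-1.5) + (1.5)·(1.5) + (0.5)·(0.5) + (-0.5)·(-0.5)) / 3 = 5/3 = 1.6667

S is symmetric (S[j,i] = S[i,j]). Assembling:

S = [[2.9167, -0.1667],
 [-0.1667, 1.6667]]


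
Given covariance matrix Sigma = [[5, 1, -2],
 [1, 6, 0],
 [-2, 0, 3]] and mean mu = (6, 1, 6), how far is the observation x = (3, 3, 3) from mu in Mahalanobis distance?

Step 1 — centre the observation: (x - mu) = (-3, 2, -3).

Step 2 — invert Sigma (cofactor / det for 3×3, or solve directly):
  Sigma^{-1} = [[0.2857, -0.0476, 0.1905],
 [-0.0476, 0.1746, -0.0317],
 [0.1905, -0.0317, 0.4603]].

Step 3 — form the quadratic (x - mu)^T · Sigma^{-1} · (x - mu):
  Sigma^{-1} · (x - mu) = (-1.5238, 0.5873, -2.0159).
  (x - mu)^T · [Sigma^{-1} · (x - mu)] = (-3)·(-1.5238) + (2)·(0.5873) + (-3)·(-2.0159) = 11.7937.

Step 4 — take square root: d = √(11.7937) ≈ 3.4342.

d(x, mu) = √(11.7937) ≈ 3.4342


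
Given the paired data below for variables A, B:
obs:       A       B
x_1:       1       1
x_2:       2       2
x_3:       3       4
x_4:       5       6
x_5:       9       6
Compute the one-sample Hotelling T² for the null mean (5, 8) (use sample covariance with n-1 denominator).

Step 1 — sample mean vector:
  mean(A) = (1 + 2 + 3 + 5 + 9) / 5 = 20/5 = 4
  mean(B) = (1 + 2 + 4 + 6 + 6) / 5 = 19/5 = 3.8
  x̄ = (4, 3.8),  deviation x̄ - mu_0 = (4, 3.8) - (5, 8) = (-1, -4.2).

Step 2 — sample covariance matrix, S[i,j] = (1/(n-1)) · Σ_k (x_{k,i} - mean_i) · (x_{k,j} - mean_j), divisor n-1 = 4:
  S[A,A] = ((-3)·(-3) + (-2)·(-2) + (-1)·(-1) + (1)·(1) + (5)·(5)) / 4 = 40/4 = 10
  S[A,B] = ((-3)·(-2.8) + (-2)·(-1.8) + (-1)·(0.2) + (1)·(2.2) + (5)·(2.2)) / 4 = 25/4 = 6.25
  S[B,B] = ((-2.8)·(-2.8) + (-1.8)·(-1.8) + (0.2)·(0.2) + (2.2)·(2.2) + (2.2)·(2.2)) / 4 = 20.8/4 = 5.2
  S = [[10, 6.25],
 [6.25, 5.2]].

Step 3 — invert S. det(S) = 10·5.2 - (6.25)² = 12.9375.
  S^{-1} = (1/det) · [[d, -b], [-b, a]] = [[0.4019, -0.4831],
 [-0.4831, 0.7729]].

Step 4 — quadratic form (x̄ - mu_0)^T · S^{-1} · (x̄ - mu_0):
  S^{-1} · (x̄ - mu_0) = (1.6271, -2.7633),
  (x̄ - mu_0)^T · [...] = (-1)·(1.6271) + (-4.2)·(-2.7633) = 9.9787.

Step 5 — scale by n: T² = 5 · 9.9787 = 49.8937.

T² ≈ 49.8937


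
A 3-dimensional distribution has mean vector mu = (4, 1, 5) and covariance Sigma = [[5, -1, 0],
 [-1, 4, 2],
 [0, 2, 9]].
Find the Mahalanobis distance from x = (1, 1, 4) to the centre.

Step 1 — centre the observation: (x - mu) = (-3, 0, -1).

Step 2 — invert Sigma (cofactor / det for 3×3, or solve directly):
  Sigma^{-1} = [[0.2119, 0.0596, -0.0132],
 [0.0596, 0.298, -0.0662],
 [-0.0132, -0.0662, 0.1258]].

Step 3 — form the quadratic (x - mu)^T · Sigma^{-1} · (x - mu):
  Sigma^{-1} · (x - mu) = (-0.6225, -0.1126, -0.0861).
  (x - mu)^T · [Sigma^{-1} · (x - mu)] = (-3)·(-0.6225) + (0)·(-0.1126) + (-1)·(-0.0861) = 1.9536.

Step 4 — take square root: d = √(1.9536) ≈ 1.3977.

d(x, mu) = √(1.9536) ≈ 1.3977


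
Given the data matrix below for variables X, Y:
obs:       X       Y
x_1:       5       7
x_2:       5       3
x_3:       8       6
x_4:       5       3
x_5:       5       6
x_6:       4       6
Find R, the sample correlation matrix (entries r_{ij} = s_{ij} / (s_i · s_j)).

Step 1 — column means:
  mean(X) = (5 + 5 + 8 + 5 + 5 + 4) / 6 = 32/6 = 5.3333
  mean(Y) = (7 + 3 + 6 + 3 + 6 + 6) / 6 = 31/6 = 5.1667

Step 2 — sample variances and covariances s[i,j] = (1/(n-1)) · Σ_k (x_{k,i} - mean_i) · (x_{k,j} - mean_j), with n-1 = 5:
  s[X,X] = ((-0.3333)·(-0.3333) + (-0.3333)·(-0.3333) + (2.6667)·(2.6667) + (-0.3333)·(-0.3333) + (-0.3333)·(-0.3333) + (-1.3333)·(-1.3333)) / 5 = 9.3333/5 = 1.8667
  s[X,Y] = ((-0.3333)·(1.8333) + (-0.3333)·(-2.1667) + (2.6667)·(0.8333) + (-0.3333)·(-2.1667) + (-0.3333)·(0.8333) + (-1.3333)·(0.8333)) / 5 = 1.6667/5 = 0.3333
  s[Y,Y] = ((1.8333)·(1.8333) + (-2.1667)·(-2.1667) + (0.8333)·(0.8333) + (-2.1667)·(-2.1667) + (0.8333)·(0.8333) + (0.8333)·(0.8333)) / 5 = 14.8333/5 = 2.9667
  Sample standard deviations s_i = √(s[i,i]):
  s(X) = √(1.8667) = 1.3663
  s(Y) = √(2.9667) = 1.7224

Step 3 — r_{ij} = s_{ij} / (s_i · s_j):
  r[X,X] = 1 (diagonal).
  r[X,Y] = 0.3333 / (1.3663 · 1.7224) = 0.3333 / 2.3532 = 0.1416
  r[Y,Y] = 1 (diagonal).

R is symmetric with unit diagonal. Assembling:

R = [[1, 0.1416],
 [0.1416, 1]]


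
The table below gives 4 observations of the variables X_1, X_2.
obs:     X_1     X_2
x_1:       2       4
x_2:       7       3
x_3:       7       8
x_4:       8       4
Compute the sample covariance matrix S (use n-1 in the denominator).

Step 1 — column means:
  mean(X_1) = (2 + 7 + 7 + 8) / 4 = 24/4 = 6
  mean(X_2) = (4 + 3 + 8 + 4) / 4 = 19/4 = 4.75

Step 2 — sample covariance S[i,j] = (1/(n-1)) · Σ_k (x_{k,i} - mean_i) · (x_{k,j} - mean_j), with n-1 = 3.
  S[X_1,X_1] = ((-4)·(-4) + (1)·(1) + (1)·(1) + (2)·(2)) / 3 = 22/3 = 7.3333
  S[X_1,X_2] = ((-4)·(-0.75) + (1)·(-1.75) + (1)·(3.25) + (2)·(-0.75)) / 3 = 3/3 = 1
  S[X_2,X_2] = ((-0.75)·(-0.75) + (-1.75)·(-1.75) + (3.25)·(3.25) + (-0.75)·(-0.75)) / 3 = 14.75/3 = 4.9167

S is symmetric (S[j,i] = S[i,j]). Assembling:

S = [[7.3333, 1],
 [1, 4.9167]]


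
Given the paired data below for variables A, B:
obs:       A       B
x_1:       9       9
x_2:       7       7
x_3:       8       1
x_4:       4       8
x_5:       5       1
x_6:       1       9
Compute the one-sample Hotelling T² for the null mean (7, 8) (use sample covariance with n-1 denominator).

Step 1 — sample mean vector:
  mean(A) = (9 + 7 + 8 + 4 + 5 + 1) / 6 = 34/6 = 5.6667
  mean(B) = (9 + 7 + 1 + 8 + 1 + 9) / 6 = 35/6 = 5.8333
  x̄ = (5.6667, 5.8333),  deviation x̄ - mu_0 = (5.6667, 5.8333) - (7, 8) = (-1.3333, -2.1667).

Step 2 — sample covariance matrix, S[i,j] = (1/(n-1)) · Σ_k (x_{k,i} - mean_i) · (x_{k,j} - mean_j), divisor n-1 = 5:
  S[A,A] = ((3.3333)·(3.3333) + (1.3333)·(1.3333) + (2.3333)·(2.3333) + (-1.6667)·(-1.6667) + (-0.6667)·(-0.6667) + (-4.6667)·(-4.6667)) / 5 = 43.3333/5 = 8.6667
  S[A,B] = ((3.3333)·(3.1667) + (1.3333)·(1.1667) + (2.3333)·(-4.8333) + (-1.6667)·(2.1667) + (-0.6667)·(-4.8333) + (-4.6667)·(3.1667)) / 5 = -14.3333/5 = -2.8667
  S[B,B] = ((3.1667)·(3.1667) + (1.1667)·(1.1667) + (-4.8333)·(-4.8333) + (2.1667)·(2.1667) + (-4.8333)·(-4.8333) + (3.1667)·(3.1667)) / 5 = 72.8333/5 = 14.5667
  S = [[8.6667, -2.8667],
 [-2.8667, 14.5667]].

Step 3 — invert S. det(S) = 8.6667·14.5667 - (-2.8667)² = 118.0267.
  S^{-1} = (1/det) · [[d, -b], [-b, a]] = [[0.1234, 0.0243],
 [0.0243, 0.0734]].

Step 4 — quadratic form (x̄ - mu_0)^T · S^{-1} · (x̄ - mu_0):
  S^{-1} · (x̄ - mu_0) = (-0.2172, -0.1915),
  (x̄ - mu_0)^T · [...] = (-1.3333)·(-0.2172) + (-2.1667)·(-0.1915) = 0.7045.

Step 5 — scale by n: T² = 6 · 0.7045 = 4.2267.

T² ≈ 4.2267


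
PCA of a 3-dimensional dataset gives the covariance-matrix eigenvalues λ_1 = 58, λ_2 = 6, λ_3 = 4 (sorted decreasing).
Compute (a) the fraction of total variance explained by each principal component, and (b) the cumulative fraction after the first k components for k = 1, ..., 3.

Step 1 — total variance = trace(Sigma) = Σ λ_i = 58 + 6 + 4 = 68.

Step 2 — fraction explained by component i = λ_i / Σ λ:
  PC1: 58/68 = 0.8529
  PC2: 6/68 = 0.0882
  PC3: 4/68 = 0.0588

Step 3 — cumulative fraction after k components = (λ_1 + ... + λ_k) / Σ λ:
  k = 1: 58/68 = 0.8529
  k = 2: (58 + 6)/68 = 64/68 = 0.9412
  k = 3: (58 + 6 + 4)/68 = 68/68 = 1

Summary (fraction, with percent):

explained: PC1 0.8529 (85.29%), PC2 0.0882 (8.82%), PC3 0.0588 (5.88%);  cumulative: 0.8529, 0.9412, 1


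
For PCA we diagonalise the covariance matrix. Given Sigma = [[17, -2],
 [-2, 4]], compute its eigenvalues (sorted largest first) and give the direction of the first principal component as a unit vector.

Step 1 — characteristic polynomial of 2×2 Sigma:
  det(Sigma - λI) = λ² - trace · λ + det = 0.
  trace = 17 + 4 = 21, det = 17·4 - (-2)² = 64.
Step 2 — discriminant:
  Δ = trace² - 4·det = 441 - 256 = 185.
Step 3 — eigenvalues:
  λ = (trace ± √Δ)/2 = (21 ± 13.6015)/2,
  λ_1 = 17.3007,  λ_2 = 3.6993.

Step 4 — unit eigenvector for λ_1: solve (Sigma - λ_1 I)v = 0. First row:
  (17 - 17.3007)·v_x + (-2)·v_y = 0, i.e. (-0.3007)·v_x + (-2)·v_y = 0,
  so v ∝ (b, λ_1 - a) = (-2, 0.3007); multiply by -1 so the first entry is positive: u = (2, -0.3007).
  ||u|| = √((2)² + (-0.3007)²) = √(4.0904) ≈ 2.0225,
  v_1 = u/||u|| ≈ (0.9889, -0.1487) (||v_1|| = 1).

λ_1 = 17.3007,  λ_2 = 3.6993;  v_1 ≈ (0.9889, -0.1487)


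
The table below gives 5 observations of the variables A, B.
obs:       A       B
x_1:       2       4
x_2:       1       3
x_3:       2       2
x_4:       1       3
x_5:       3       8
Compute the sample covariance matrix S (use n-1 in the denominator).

Step 1 — column means:
  mean(A) = (2 + 1 + 2 + 1 + 3) / 5 = 9/5 = 1.8
  mean(B) = (4 + 3 + 2 + 3 + 8) / 5 = 20/5 = 4

Step 2 — sample covariance S[i,j] = (1/(n-1)) · Σ_k (x_{k,i} - mean_i) · (x_{k,j} - mean_j), with n-1 = 4.
  S[A,A] = ((0.2)·(0.2) + (-0.8)·(-0.8) + (0.2)·(0.2) + (-0.8)·(-0.8) + (1.2)·(1.2)) / 4 = 2.8/4 = 0.7
  S[A,B] = ((0.2)·(0) + (-0.8)·(-1) + (0.2)·(-2) + (-0.8)·(-1) + (1.2)·(4)) / 4 = 6/4 = 1.5
  S[B,B] = ((0)·(0) + (-1)·(-1) + (-2)·(-2) + (-1)·(-1) + (4)·(4)) / 4 = 22/4 = 5.5

S is symmetric (S[j,i] = S[i,j]). Assembling:

S = [[0.7, 1.5],
 [1.5, 5.5]]


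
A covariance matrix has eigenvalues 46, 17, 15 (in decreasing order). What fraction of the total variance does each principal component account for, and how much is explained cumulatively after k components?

Step 1 — total variance = trace(Sigma) = Σ λ_i = 46 + 17 + 15 = 78.

Step 2 — fraction explained by component i = λ_i / Σ λ:
  PC1: 46/78 = 0.5897
  PC2: 17/78 = 0.2179
  PC3: 15/78 = 0.1923

Step 3 — cumulative fraction after k components = (λ_1 + ... + λ_k) / Σ λ:
  k = 1: 46/78 = 0.5897
  k = 2: (46 + 17)/78 = 63/78 = 0.8077
  k = 3: (46 + 17 + 15)/78 = 78/78 = 1

Summary (fraction, with percent):

explained: PC1 0.5897 (58.97%), PC2 0.2179 (21.79%), PC3 0.1923 (19.23%);  cumulative: 0.5897, 0.8077, 1


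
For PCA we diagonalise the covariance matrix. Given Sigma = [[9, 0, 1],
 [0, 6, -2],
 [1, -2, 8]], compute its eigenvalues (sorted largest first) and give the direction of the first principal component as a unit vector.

Step 1 — characteristic polynomial p(λ) = det(λI - Sigma) = λ³ - tr·λ² + c_1·λ - det, where tr = trace, c_1 = sum of the principal 2×2 minors, det = det(Sigma):
  tr = 9 + 6 + 8 = 23,
  c_1 = (9·6 - (0)²) + (9·8 - (1)²) + (6·8 - (-2)²) = 54 + 71 + 44 = 169,
  det = 9·(6·8 - (-2)²) - (0)·((0)·8 - (-2)·(1)) + (1)·((0)·(-2) - 6·(1)) = 9·(44) - (0)·(2) + (1)·(-6) = 390.
  So p(λ) = λ³ - 23λ² + 169λ - 390.
Step 2 — look for an integer root (rational root theorem: any rational root is an integer divisor of 390). Testing λ = 10:
  p(10) = 1000 - 2300 + 1690 - 390 = 0  ✓
  Dividing out (λ - 10): p(λ) = (λ - 10)(λ² - 13λ + 39).
Step 3 — remaining eigenvalues from the quadratic λ² - 13λ + 39 = 0:
  Δ = 13² - 4·39 = 169 - 156 = 13,  λ = (13 ± √13)/2 = (13 ± 3.6056)/2 ≈ 8.3028 or 4.6972.
  Sorted: λ_1 = 10,  λ_2 = 8.3028,  λ_3 = 4.6972  (check: sum = 23 = tr ✓).

Step 4 — unit eigenvector for λ_1 = 10: v spans the null space of (Sigma - λ_1 I), whose rows are
  r_1 = (-1, 0, 1),  r_2 = (0, -4, -2),  r_3 = (1, -2, -2).
  v is orthogonal to every row, so take v ∝ r_1 × r_2 = ((0)·(-2) - (1)·(-4), (1)·(0) - (-1)·(-2), (-1)·(-4) - (0)·(0)) = (4, -2, 4).
  Rescale (divide by 2): u = (2, -1, 2).
  ||u|| = √((2)² + (-1)² + (2)²) = √(9) = 3,  v_1 = u/||u|| ≈ (0.6667, -0.3333, 0.6667) (||v_1|| = 1).

λ_1 = 10,  λ_2 = 8.3028,  λ_3 = 4.6972;  v_1 ≈ (0.6667, -0.3333, 0.6667)


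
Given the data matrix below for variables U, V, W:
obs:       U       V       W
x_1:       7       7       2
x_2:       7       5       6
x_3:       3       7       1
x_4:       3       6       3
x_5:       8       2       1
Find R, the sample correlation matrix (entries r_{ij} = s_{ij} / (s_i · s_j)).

Step 1 — column means:
  mean(U) = (7 + 7 + 3 + 3 + 8) / 5 = 28/5 = 5.6
  mean(V) = (7 + 5 + 7 + 6 + 2) / 5 = 27/5 = 5.4
  mean(W) = (2 + 6 + 1 + 3 + 1) / 5 = 13/5 = 2.6

Step 2 — sample variances and covariances s[i,j] = (1/(n-1)) · Σ_k (x_{k,i} - mean_i) · (x_{k,j} - mean_j), with n-1 = 4:
  s[U,U] = ((1.4)·(1.4) + (1.4)·(1.4) + (-2.6)·(-2.6) + (-2.6)·(-2.6) + (2.4)·(2.4)) / 4 = 23.2/4 = 5.8
  s[U,V] = ((1.4)·(1.6) + (1.4)·(-0.4) + (-2.6)·(1.6) + (-2.6)·(0.6) + (2.4)·(-3.4)) / 4 = -12.2/4 = -3.05
  s[U,W] = ((1.4)·(-0.6) + (1.4)·(3.4) + (-2.6)·(-1.6) + (-2.6)·(0.4) + (2.4)·(-1.6)) / 4 = 3.2/4 = 0.8
  s[V,V] = ((1.6)·(1.6) + (-0.4)·(-0.4) + (1.6)·(1.6) + (0.6)·(0.6) + (-3.4)·(-3.4)) / 4 = 17.2/4 = 4.3
  s[V,W] = ((1.6)·(-0.6) + (-0.4)·(3.4) + (1.6)·(-1.6) + (0.6)·(0.4) + (-3.4)·(-1.6)) / 4 = 0.8/4 = 0.2
  s[W,W] = ((-0.6)·(-0.6) + (3.4)·(3.4) + (-1.6)·(-1.6) + (0.4)·(0.4) + (-1.6)·(-1.6)) / 4 = 17.2/4 = 4.3
  Sample standard deviations s_i = √(s[i,i]):
  s(U) = √(5.8) = 2.4083
  s(V) = √(4.3) = 2.0736
  s(W) = √(4.3) = 2.0736

Step 3 — r_{ij} = s_{ij} / (s_i · s_j):
  r[U,U] = 1 (diagonal).
  r[U,V] = -3.05 / (2.4083 · 2.0736) = -3.05 / 4.994 = -0.6107
  r[U,W] = 0.8 / (2.4083 · 2.0736) = 0.8 / 4.994 = 0.1602
  r[V,V] = 1 (diagonal).
  r[V,W] = 0.2 / (2.0736 · 2.0736) = 0.2 / 4.3 = 0.0465
  r[W,W] = 1 (diagonal).

R is symmetric with unit diagonal. Assembling:

R = [[1, -0.6107, 0.1602],
 [-0.6107, 1, 0.0465],
 [0.1602, 0.0465, 1]]


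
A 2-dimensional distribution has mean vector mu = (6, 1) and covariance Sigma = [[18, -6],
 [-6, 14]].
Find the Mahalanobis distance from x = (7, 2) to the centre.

Step 1 — centre the observation: (x - mu) = (1, 1).

Step 2 — invert Sigma. det(Sigma) = 18·14 - (-6)² = 216.
  Sigma^{-1} = (1/det) · [[d, -b], [-b, a]] = [[0.0648, 0.0278],
 [0.0278, 0.0833]].

Step 3 — form the quadratic (x - mu)^T · Sigma^{-1} · (x - mu):
  Sigma^{-1} · (x - mu) = (0.0926, 0.1111).
  (x - mu)^T · [Sigma^{-1} · (x - mu)] = (1)·(0.0926) + (1)·(0.1111) = 0.2037.

Step 4 — take square root: d = √(0.2037) ≈ 0.4513.

d(x, mu) = √(0.2037) ≈ 0.4513


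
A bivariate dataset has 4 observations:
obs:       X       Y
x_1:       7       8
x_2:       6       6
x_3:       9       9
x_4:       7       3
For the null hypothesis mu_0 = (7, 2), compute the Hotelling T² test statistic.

Step 1 — sample mean vector:
  mean(X) = (7 + 6 + 9 + 7) / 4 = 29/4 = 7.25
  mean(Y) = (8 + 6 + 9 + 3) / 4 = 26/4 = 6.5
  x̄ = (7.25, 6.5),  deviation x̄ - mu_0 = (7.25, 6.5) - (7, 2) = (0.25, 4.5).

Step 2 — sample covariance matrix, S[i,j] = (1/(n-1)) · Σ_k (x_{k,i} - mean_i) · (x_{k,j} - mean_j), divisor n-1 = 3:
  S[X,X] = ((-0.25)·(-0.25) + (-1.25)·(-1.25) + (1.75)·(1.75) + (-0.25)·(-0.25)) / 3 = 4.75/3 = 1.5833
  S[X,Y] = ((-0.25)·(1.5) + (-1.25)·(-0.5) + (1.75)·(2.5) + (-0.25)·(-3.5)) / 3 = 5.5/3 = 1.8333
  S[Y,Y] = ((1.5)·(1.5) + (-0.5)·(-0.5) + (2.5)·(2.5) + (-3.5)·(-3.5)) / 3 = 21/3 = 7
  S = [[1.5833, 1.8333],
 [1.8333, 7]].

Step 3 — invert S. det(S) = 1.5833·7 - (1.8333)² = 7.7222.
  S^{-1} = (1/det) · [[d, -b], [-b, a]] = [[0.9065, -0.2374],
 [-0.2374, 0.205]].

Step 4 — quadratic form (x̄ - mu_0)^T · S^{-1} · (x̄ - mu_0):
  S^{-1} · (x̄ - mu_0) = (-0.8417, 0.8633),
  (x̄ - mu_0)^T · [...] = (0.25)·(-0.8417) + (4.5)·(0.8633) = 3.6745.

Step 5 — scale by n: T² = 4 · 3.6745 = 14.6978.

T² ≈ 14.6978


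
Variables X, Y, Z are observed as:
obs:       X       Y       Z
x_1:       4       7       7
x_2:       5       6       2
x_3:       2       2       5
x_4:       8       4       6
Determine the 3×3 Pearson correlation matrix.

Step 1 — column means:
  mean(X) = (4 + 5 + 2 + 8) / 4 = 19/4 = 4.75
  mean(Y) = (7 + 6 + 2 + 4) / 4 = 19/4 = 4.75
  mean(Z) = (7 + 2 + 5 + 6) / 4 = 20/4 = 5

Step 2 — sample variances and covariances s[i,j] = (1/(n-1)) · Σ_k (x_{k,i} - mean_i) · (x_{k,j} - mean_j), with n-1 = 3:
  s[X,X] = ((-0.75)·(-0.75) + (0.25)·(0.25) + (-2.75)·(-2.75) + (3.25)·(3.25)) / 3 = 18.75/3 = 6.25
  s[X,Y] = ((-0.75)·(2.25) + (0.25)·(1.25) + (-2.75)·(-2.75) + (3.25)·(-0.75)) / 3 = 3.75/3 = 1.25
  s[X,Z] = ((-0.75)·(2) + (0.25)·(-3) + (-2.75)·(0) + (3.25)·(1)) / 3 = 1/3 = 0.3333
  s[Y,Y] = ((2.25)·(2.25) + (1.25)·(1.25) + (-2.75)·(-2.75) + (-0.75)·(-0.75)) / 3 = 14.75/3 = 4.9167
  s[Y,Z] = ((2.25)·(2) + (1.25)·(-3) + (-2.75)·(0) + (-0.75)·(1)) / 3 = 0/3 = 0
  s[Z,Z] = ((2)·(2) + (-3)·(-3) + (0)·(0) + (1)·(1)) / 3 = 14/3 = 4.6667
  Sample standard deviations s_i = √(s[i,i]):
  s(X) = √(6.25) = 2.5
  s(Y) = √(4.9167) = 2.2174
  s(Z) = √(4.6667) = 2.1602

Step 3 — r_{ij} = s_{ij} / (s_i · s_j):
  r[X,X] = 1 (diagonal).
  r[X,Y] = 1.25 / (2.5 · 2.2174) = 1.25 / 5.5434 = 0.2255
  r[X,Z] = 0.3333 / (2.5 · 2.1602) = 0.3333 / 5.4006 = 0.0617
  r[Y,Y] = 1 (diagonal).
  r[Y,Z] = 0 / (2.2174 · 2.1602) = 0 / 4.79 = 0
  r[Z,Z] = 1 (diagonal).

R is symmetric with unit diagonal. Assembling:

R = [[1, 0.2255, 0.0617],
 [0.2255, 1, 0],
 [0.0617, 0, 1]]
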